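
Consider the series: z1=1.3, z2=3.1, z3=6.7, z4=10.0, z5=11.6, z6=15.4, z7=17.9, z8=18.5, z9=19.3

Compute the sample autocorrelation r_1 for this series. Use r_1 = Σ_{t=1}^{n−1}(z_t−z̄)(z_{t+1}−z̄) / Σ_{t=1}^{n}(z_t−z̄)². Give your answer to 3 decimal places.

0.704

Mean z̄ = (1.3 + 3.1 + 6.7 + 10.0 + 11.6 + 15.4 + 17.9 + 18.5 + 19.3)/9 = 11.5333
Numerator Σ_{t=1}^{8}(z_t−z̄)(z_{t+1}−z̄) = 257.7089
Denominator Σ(z_t−z̄)² = 365.9000
r_1 = 257.7089 / 365.9000 = 0.704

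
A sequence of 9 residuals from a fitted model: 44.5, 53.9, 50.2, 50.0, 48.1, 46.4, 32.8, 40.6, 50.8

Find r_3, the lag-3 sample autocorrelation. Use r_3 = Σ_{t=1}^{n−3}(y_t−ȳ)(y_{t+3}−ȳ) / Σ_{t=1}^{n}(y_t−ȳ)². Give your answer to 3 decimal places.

Mean ȳ = (44.5 + 53.9 + 50.2 + 50.0 + 48.1 + 46.4 + 32.8 + 40.6 + 50.8)/9 = 46.3667
Numerator Σ_{t=1}^{6}(y_t−ȳ)(y_{t+3}−ȳ) = -52.7367
Denominator Σ(y_t−ȳ)² = 328.1000
r_3 = -52.7367 / 328.1000 = -0.161

-0.161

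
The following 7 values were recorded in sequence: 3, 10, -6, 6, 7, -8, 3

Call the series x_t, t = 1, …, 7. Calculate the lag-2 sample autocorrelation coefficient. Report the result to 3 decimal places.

-0.189

Mean x̄ = (3 + 10 − 6 + 6 + 7 − 8 + 3)/7 = 2.1429
Deviations from mean: 0.8571, 7.8571, -8.1429, 3.8571, 4.8571, -10.1429, 0.8571
Numerator Σ_{t=1}^{5}(x_t−x̄)(x_{t+2}−x̄) = -51.1837
Denominator Σ(x_t−x̄)² = 270.8571
r_2 = -51.1837 / 270.8571 = -0.189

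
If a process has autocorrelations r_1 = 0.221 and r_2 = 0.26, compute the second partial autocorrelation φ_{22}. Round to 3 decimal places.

φ_{22} = (r_2 − r_1²) / (1 − r_1²)
r_1² = (0.221)² = 0.048841
Numerator = 0.26 − 0.0488 = 0.2112; denominator = 1 − 0.0488 = 0.9512
φ_{22} = 0.2112 / 0.9512 = 0.222

0.222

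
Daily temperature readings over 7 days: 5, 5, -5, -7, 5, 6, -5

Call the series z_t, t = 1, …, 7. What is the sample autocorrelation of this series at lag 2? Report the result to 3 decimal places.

-0.716

Mean z̄ = (5 + 5 − 5 − 7 + 5 + 6 − 5)/7 = 0.5714
Numerator Σ_{t=1}^{5}(z_t−z̄)(z_{t+2}−z̄) = -148.6531
Denominator Σ(z_t−z̄)² = 207.7143
r_2 = -148.6531 / 207.7143 = -0.716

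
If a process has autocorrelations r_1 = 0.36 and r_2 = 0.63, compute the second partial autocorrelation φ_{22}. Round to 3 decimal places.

0.575

φ_{22} = (r_2 − r_1²) / (1 − r_1²)
r_1² = (0.36)² = 0.1296
Numerator = 0.63 − 0.1296 = 0.5004; denominator = 1 − 0.1296 = 0.8704
φ_{22} = 0.5004 / 0.8704 = 0.575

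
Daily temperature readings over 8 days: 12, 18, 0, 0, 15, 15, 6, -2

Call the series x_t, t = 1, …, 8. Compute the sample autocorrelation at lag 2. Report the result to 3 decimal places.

-0.691

Mean x̄ = (12 + 18 + 0 + 0 + 15 + 15 + 6 − 2)/8 = 8.0000
Deviations from mean: 4.0000, 10.0000, -8.0000, -8.0000, 7.0000, 7.0000, -2.0000, -10.0000
Σ(x_t−x̄)(x_{t+2}−x̄) = (-32.0000) + (-80.0000) + (-56.0000) + (-56.0000) + (-14.0000) + (-70.0000) = -308.0000
Denominator Σ(x_t−x̄)² = 446.0000
r_2 = -308.0000 / 446.0000 = -0.691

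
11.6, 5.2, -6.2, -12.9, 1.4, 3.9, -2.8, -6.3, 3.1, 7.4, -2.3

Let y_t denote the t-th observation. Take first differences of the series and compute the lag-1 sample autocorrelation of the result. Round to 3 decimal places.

0.095

First differences Δy: -6.4, -11.4, -6.7, 14.3, 2.5, -6.7, -3.5, 9.4, 4.3, -9.7
Mean of differences = -1.3900
Numerator Σ(Δy_t−Δȳ)(Δy_{t+1}−Δȳ) = 62.9159
Denominator Σ(Δy_t−Δȳ)² = 665.3090
r_1(Δy) = 62.9159 / 665.3090 = 0.095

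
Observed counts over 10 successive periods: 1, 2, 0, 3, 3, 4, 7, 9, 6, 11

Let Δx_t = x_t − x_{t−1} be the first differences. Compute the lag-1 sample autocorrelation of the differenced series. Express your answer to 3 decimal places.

First differences Δx: 1, -2, 3, 0, 1, 3, 2, -3, 5
Mean of differences = 1.1111
Numerator Σ(Δx_t−Δx̄)(Δx_{t+1}−Δx̄) = -25.6790
Denominator Σ(Δx_t−Δx̄)² = 50.8889
r_1(Δx) = -25.6790 / 50.8889 = -0.505

-0.505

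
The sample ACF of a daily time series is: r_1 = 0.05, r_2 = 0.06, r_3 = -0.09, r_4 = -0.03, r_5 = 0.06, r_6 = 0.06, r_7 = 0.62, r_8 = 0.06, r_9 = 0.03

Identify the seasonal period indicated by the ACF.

The largest autocorrelation is r_7 = 0.62; the remaining lags stay at or below 0.06.
The dominant spike at lag 7 indicates a seasonal period of 7.

7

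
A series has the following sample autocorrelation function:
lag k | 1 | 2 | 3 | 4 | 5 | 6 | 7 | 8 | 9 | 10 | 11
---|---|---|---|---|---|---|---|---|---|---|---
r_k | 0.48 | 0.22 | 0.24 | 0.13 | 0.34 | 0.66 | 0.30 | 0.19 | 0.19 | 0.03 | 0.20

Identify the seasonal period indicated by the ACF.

6

The largest autocorrelation is r_6 = 0.66; the remaining lags stay at or below 0.48. The elevated value at lag 1 (0.48), dropping to 0.22 at lag 2, reflects decaying short-term dependence rather than seasonality.
The dominant spike at lag 6 indicates a seasonal period of 6.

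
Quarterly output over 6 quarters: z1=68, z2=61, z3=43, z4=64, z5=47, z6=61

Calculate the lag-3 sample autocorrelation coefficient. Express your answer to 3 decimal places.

Mean z̄ = (68 + 61 + 43 + 64 + 47 + 61)/6 = 57.3333
Deviations from mean: 10.6667, 3.6667, -14.3333, 6.6667, -10.3333, 3.6667
Numerator Σ_{t=1}^{3}(z_t−z̄)(z_{t+3}−z̄) = -19.3333
Denominator Σ(z_t−z̄)² = 497.3333
r_3 = -19.3333 / 497.3333 = -0.039

-0.039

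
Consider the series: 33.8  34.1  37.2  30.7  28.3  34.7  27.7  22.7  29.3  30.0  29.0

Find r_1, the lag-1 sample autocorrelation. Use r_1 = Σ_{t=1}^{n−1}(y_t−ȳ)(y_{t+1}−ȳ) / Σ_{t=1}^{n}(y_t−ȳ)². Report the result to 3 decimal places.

0.296

Mean ȳ = (33.8 + 34.1 + 37.2 + 30.7 + 28.3 + 34.7 + 27.7 + 22.7 + 29.3 + 30.0 + 29.0)/11 = 30.6818
Numerator Σ_{t=1}^{10}(y_t−ȳ)(y_{t+1}−ȳ) = 48.3806
Denominator Σ(y_t−ȳ)² = 163.5164
r_1 = 48.3806 / 163.5164 = 0.296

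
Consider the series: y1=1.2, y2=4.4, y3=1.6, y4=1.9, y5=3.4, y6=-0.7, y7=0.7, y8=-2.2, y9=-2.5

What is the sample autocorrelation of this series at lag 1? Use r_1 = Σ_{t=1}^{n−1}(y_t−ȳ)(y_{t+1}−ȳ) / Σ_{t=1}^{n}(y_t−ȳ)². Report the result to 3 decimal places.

Mean ȳ = (1.2 + 4.4 + 1.6 + 1.9 + 3.4 − 0.7 + 0.7 − 2.2 − 2.5)/9 = 0.8667
Numerator Σ_{t=1}^{8}(y_t−ȳ)(y_{t+1}−ȳ) = 14.2722
Denominator Σ(y_t−ȳ)² = 43.8400
r_1 = 14.2722 / 43.8400 = 0.326

0.326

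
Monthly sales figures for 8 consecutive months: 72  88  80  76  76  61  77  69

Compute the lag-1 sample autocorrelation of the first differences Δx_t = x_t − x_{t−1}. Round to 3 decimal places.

-0.533

First differences Δx: 16, -8, -4, 0, -15, 16, -8
Mean of differences = -0.4286
Numerator Σ(Δx_t−Δx̄)(Δx_{t+1}−Δx̄) = -468.8980
Denominator Σ(Δx_t−Δx̄)² = 879.7143
r_1(Δx) = -468.8980 / 879.7143 = -0.533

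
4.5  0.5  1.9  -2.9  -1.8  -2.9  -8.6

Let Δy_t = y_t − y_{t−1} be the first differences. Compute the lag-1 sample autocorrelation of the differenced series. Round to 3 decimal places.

First differences Δy: -4.0, 1.4, -4.8, 1.1, -1.1, -5.7
Mean of differences = -2.1833
Numerator Σ(Δy_t−Δȳ)(Δy_{t+1}−Δȳ) = -24.7303
Denominator Σ(Δy_t−Δȳ)² = 47.3083
r_1(Δy) = -24.7303 / 47.3083 = -0.523

-0.523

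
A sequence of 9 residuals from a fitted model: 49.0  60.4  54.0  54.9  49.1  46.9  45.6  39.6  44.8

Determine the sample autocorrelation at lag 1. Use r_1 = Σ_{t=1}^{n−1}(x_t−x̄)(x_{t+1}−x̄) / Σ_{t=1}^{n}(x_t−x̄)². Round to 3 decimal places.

Mean x̄ = (49.0 + 60.4 + 54.0 + 54.9 + 49.1 + 46.9 + 45.6 + 39.6 + 44.8)/9 = 49.3667
Numerator Σ_{t=1}^{8}(x_t−x̄)(x_{t+1}−x̄) = 162.5756
Denominator Σ(x_t−x̄)² = 310.5400
r_1 = 162.5756 / 310.5400 = 0.524

0.524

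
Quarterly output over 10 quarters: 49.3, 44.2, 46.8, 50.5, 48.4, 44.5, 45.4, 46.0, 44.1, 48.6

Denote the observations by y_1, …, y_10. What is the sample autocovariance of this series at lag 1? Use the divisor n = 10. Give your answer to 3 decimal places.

Mean ȳ = (49.3 + 44.2 + 46.8 + 50.5 + 48.4 + 44.5 + 45.4 + 46.0 + 44.1 + 48.6)/10 = 46.7800
Σ_{t=1}^{9}(y_t−ȳ)(y_{t+1}−ȳ) = -2.7104
γ_1 = -2.7104 / 10 = -0.271

-0.271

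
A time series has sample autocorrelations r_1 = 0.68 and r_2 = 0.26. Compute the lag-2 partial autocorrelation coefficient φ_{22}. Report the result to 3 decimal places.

-0.376

φ_{22} = (r_2 − r_1²) / (1 − r_1²)
r_1² = (0.68)² = 0.4624
Numerator = 0.26 − 0.4624 = -0.2024; denominator = 1 − 0.4624 = 0.5376
φ_{22} = -0.2024 / 0.5376 = -0.376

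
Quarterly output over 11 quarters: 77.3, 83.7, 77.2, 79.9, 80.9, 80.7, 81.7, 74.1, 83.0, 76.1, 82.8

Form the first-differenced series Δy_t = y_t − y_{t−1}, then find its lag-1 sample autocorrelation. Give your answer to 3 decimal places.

First differences Δy: 6.4, -6.5, 2.7, 1.0, -0.2, 1.0, -7.6, 8.9, -6.9, 6.7
Mean of differences = 0.5500
Numerator Σ(Δy_t−Δȳ)(Δy_{t+1}−Δȳ) = -235.8525
Denominator Σ(Δy_t−Δȳ)² = 318.9850
r_1(Δy) = -235.8525 / 318.9850 = -0.739

-0.739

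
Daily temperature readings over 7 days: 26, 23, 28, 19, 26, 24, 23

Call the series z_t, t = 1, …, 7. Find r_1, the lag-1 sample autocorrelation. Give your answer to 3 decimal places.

Mean z̄ = (26 + 23 + 28 + 19 + 26 + 24 + 23)/7 = 24.1429
Deviations from mean: 1.8571, -1.1429, 3.8571, -5.1429, 1.8571, -0.1429, -1.1429
Σ(z_t−z̄)(z_{t+1}−z̄) = (-2.1224) + (-4.4082) + (-19.8367) + (-9.5510) + (-0.2653) + (0.1633) = -36.0204
Denominator Σ(z_t−z̄)² = 50.8571
r_1 = -36.0204 / 50.8571 = -0.708

-0.708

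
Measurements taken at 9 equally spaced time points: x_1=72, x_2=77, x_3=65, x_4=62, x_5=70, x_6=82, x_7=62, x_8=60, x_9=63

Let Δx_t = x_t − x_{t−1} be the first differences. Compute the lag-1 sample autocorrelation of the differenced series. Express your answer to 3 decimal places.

First differences Δx: 5, -12, -3, 8, 12, -20, -2, 3
Mean of differences = -1.1250
Numerator Σ(Δx_t−Δx̄)(Δx_{t+1}−Δx̄) = -178.3906
Denominator Σ(Δx_t−Δx̄)² = 788.8750
r_1(Δx) = -178.3906 / 788.8750 = -0.226

-0.226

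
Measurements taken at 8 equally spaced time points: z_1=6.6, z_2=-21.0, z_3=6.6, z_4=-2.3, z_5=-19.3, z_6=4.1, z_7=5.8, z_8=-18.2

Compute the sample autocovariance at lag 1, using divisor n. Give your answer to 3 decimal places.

Mean z̄ = (6.6 − 21.0 + 6.6 − 2.3 − 19.3 + 4.1 + 5.8 − 18.2)/8 = -4.7125
Σ_{t=1}^{7}(z_t−z̄)(z_{t+1}−z̄) = -554.1039
γ_1 = -554.1039 / 8 = -69.263

-69.263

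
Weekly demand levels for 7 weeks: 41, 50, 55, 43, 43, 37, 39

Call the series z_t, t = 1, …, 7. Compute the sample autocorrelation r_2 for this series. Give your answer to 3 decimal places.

Mean z̄ = (41 + 50 + 55 + 43 + 43 + 37 + 39)/7 = 44.0000
Deviations from mean: -3.0000, 6.0000, 11.0000, -1.0000, -1.0000, -7.0000, -5.0000
Σ(z_t−z̄)(z_{t+2}−z̄) = (-33.0000) + (-6.0000) + (-11.0000) + (7.0000) + (5.0000) = -38.0000
Denominator Σ(z_t−z̄)² = 242.0000
r_2 = -38.0000 / 242.0000 = -0.157

-0.157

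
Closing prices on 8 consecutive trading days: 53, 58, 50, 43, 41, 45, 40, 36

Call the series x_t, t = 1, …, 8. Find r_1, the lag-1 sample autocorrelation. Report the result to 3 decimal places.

Mean x̄ = (53 + 58 + 50 + 43 + 41 + 45 + 40 + 36)/8 = 45.7500
Deviations from mean: 7.2500, 12.2500, 4.2500, -2.7500, -4.7500, -0.7500, -5.7500, -9.7500
Σ(x_t−x̄)(x_{t+1}−x̄) = (88.8125) + (52.0625) + (-11.6875) + (13.0625) + (3.5625) + (4.3125) + (56.0625) = 206.1875
Denominator Σ(x_t−x̄)² = 379.5000
r_1 = 206.1875 / 379.5000 = 0.543

0.543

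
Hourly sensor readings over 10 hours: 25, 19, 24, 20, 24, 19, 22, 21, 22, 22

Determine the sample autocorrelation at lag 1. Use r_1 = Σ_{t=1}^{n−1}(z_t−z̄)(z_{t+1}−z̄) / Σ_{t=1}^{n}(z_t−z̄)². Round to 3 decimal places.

-0.759

Mean z̄ = (25 + 19 + 24 + 20 + 24 + 19 + 22 + 21 + 22 + 22)/10 = 21.8000
Numerator Σ_{t=1}^{9}(z_t−z̄)(z_{t+1}−z̄) = -30.0400
Denominator Σ(z_t−z̄)² = 39.6000
r_1 = -30.0400 / 39.6000 = -0.759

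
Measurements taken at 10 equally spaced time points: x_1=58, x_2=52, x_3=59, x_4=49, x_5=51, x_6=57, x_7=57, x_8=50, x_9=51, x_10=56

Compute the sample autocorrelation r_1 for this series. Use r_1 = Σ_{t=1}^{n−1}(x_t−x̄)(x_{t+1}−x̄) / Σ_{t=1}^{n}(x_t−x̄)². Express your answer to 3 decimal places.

Mean x̄ = (58 + 52 + 59 + 49 + 51 + 57 + 57 + 50 + 51 + 56)/10 = 54.0000
Numerator Σ_{t=1}^{9}(x_t−x̄)(x_{t+1}−x̄) = -34.0000
Denominator Σ(x_t−x̄)² = 126.0000
r_1 = -34.0000 / 126.0000 = -0.270

-0.270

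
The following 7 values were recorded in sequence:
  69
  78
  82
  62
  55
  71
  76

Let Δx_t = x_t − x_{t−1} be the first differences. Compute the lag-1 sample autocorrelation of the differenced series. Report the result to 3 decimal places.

First differences Δx: 9, 4, -20, -7, 16, 5
Mean of differences = 1.1667
Numerator Σ(Δx_t−Δx̄)(Δx_{t+1}−Δx̄) = 70.8056
Denominator Σ(Δx_t−Δx̄)² = 818.8333
r_1(Δx) = 70.8056 / 818.8333 = 0.086

0.086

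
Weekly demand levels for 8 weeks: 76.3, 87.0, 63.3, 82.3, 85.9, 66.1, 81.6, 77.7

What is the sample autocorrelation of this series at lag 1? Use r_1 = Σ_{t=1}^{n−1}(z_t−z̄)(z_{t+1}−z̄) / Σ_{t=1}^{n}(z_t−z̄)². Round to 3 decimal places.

Mean z̄ = (76.3 + 87.0 + 63.3 + 82.3 + 85.9 + 66.1 + 81.6 + 77.7)/8 = 77.5250
Deviations from mean: -1.2250, 9.4750, -14.2250, 4.7750, 8.3750, -11.4250, 4.0750, 0.1750
Σ(z_t−z̄)(z_{t+1}−z̄) = (-11.6069) + (-134.7819) + (-67.9244) + (39.9906) + (-95.6844) + (-46.5569) + (0.7131) = -315.8506
Denominator Σ(z_t−z̄)² = 533.7350
r_1 = -315.8506 / 533.7350 = -0.592

-0.592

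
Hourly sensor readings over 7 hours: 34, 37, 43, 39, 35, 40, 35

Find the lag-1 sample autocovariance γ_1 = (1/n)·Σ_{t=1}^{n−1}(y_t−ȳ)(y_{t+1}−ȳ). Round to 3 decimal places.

Mean ȳ = (34 + 37 + 43 + 39 + 35 + 40 + 35)/7 = 37.5714
Σ_{t=1}^{6}(y_t−ȳ)(y_{t+1}−ȳ) = -9.4694
γ_1 = -9.4694 / 7 = -1.353

-1.353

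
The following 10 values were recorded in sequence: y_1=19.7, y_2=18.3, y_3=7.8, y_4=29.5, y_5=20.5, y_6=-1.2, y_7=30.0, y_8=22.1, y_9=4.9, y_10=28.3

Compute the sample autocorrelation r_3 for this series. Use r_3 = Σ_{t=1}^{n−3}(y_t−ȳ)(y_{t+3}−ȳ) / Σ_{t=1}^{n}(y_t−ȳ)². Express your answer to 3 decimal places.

Mean ȳ = (19.7 + 18.3 + 7.8 + 29.5 + 20.5 − 1.2 + 30.0 + 22.1 + 4.9 + 28.3)/10 = 17.9900
Σ(y_t−ȳ)(y_{t+3}−ȳ) = (19.6821) + (0.7781) + (195.5461) + (138.2351) + (10.3161) + (251.1971) + (123.8231) = 739.5777
Denominator Σ(y_t−ȳ)² = 1052.6690
r_3 = 739.5777 / 1052.6690 = 0.703

0.703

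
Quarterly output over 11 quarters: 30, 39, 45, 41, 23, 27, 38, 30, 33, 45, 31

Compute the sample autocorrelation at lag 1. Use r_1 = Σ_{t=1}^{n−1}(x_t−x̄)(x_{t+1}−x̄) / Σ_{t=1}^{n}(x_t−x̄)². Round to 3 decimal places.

0.031

Mean x̄ = (30 + 39 + 45 + 41 + 23 + 27 + 38 + 30 + 33 + 45 + 31)/11 = 34.7273
Numerator Σ_{t=1}^{10}(x_t−x̄)(x_{t+1}−x̄) = 16.5620
Denominator Σ(x_t−x̄)² = 538.1818
r_1 = 16.5620 / 538.1818 = 0.031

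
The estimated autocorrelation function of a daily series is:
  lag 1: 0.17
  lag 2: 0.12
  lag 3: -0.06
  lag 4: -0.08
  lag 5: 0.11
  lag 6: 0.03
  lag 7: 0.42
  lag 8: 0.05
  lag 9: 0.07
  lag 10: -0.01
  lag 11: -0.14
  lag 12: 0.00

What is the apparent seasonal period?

7

The largest autocorrelation is r_7 = 0.42; the remaining lags stay at or below 0.17.
The dominant spike at lag 7 indicates a seasonal period of 7.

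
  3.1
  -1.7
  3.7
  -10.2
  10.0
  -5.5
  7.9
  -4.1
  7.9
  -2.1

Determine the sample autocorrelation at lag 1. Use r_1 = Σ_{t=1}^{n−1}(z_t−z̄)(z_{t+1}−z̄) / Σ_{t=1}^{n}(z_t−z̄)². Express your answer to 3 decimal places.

Mean z̄ = (3.1 − 1.7 + 3.7 − 10.2 + 10.0 − 5.5 + 7.9 − 4.1 + 7.9 − 2.1)/10 = 0.9000
Numerator Σ_{t=1}^{9}(z_t−z̄)(z_{t+1}−z̄) = -339.1300
Denominator Σ(z_t−z̄)² = 398.4200
r_1 = -339.1300 / 398.4200 = -0.851

-0.851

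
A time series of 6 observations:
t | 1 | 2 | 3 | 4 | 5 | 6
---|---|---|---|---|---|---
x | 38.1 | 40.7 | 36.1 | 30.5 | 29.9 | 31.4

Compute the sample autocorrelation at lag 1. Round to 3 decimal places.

0.580

Mean x̄ = (38.1 + 40.7 + 36.1 + 30.5 + 29.9 + 31.4)/6 = 34.4500
Deviations from mean: 3.6500, 6.2500, 1.6500, -3.9500, -4.5500, -3.0500
Σ(x_t−x̄)(x_{t+1}−x̄) = (22.8125) + (10.3125) + (-6.5175) + (17.9725) + (13.8775) = 58.4575
Denominator Σ(x_t−x̄)² = 100.7150
r_1 = 58.4575 / 100.7150 = 0.580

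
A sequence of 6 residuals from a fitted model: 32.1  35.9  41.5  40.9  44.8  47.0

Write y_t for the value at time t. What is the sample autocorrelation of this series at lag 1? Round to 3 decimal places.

Mean ȳ = (32.1 + 35.9 + 41.5 + 40.9 + 44.8 + 47.0)/6 = 40.3667
Deviations from mean: -8.2667, -4.4667, 1.1333, 0.5333, 4.4333, 6.6333
Σ(y_t−ȳ)(y_{t+1}−ȳ) = (36.9244) + (-5.0622) + (0.6044) + (2.3644) + (29.4078) = 64.2389
Denominator Σ(y_t−ȳ)² = 153.5133
r_1 = 64.2389 / 153.5133 = 0.418

0.418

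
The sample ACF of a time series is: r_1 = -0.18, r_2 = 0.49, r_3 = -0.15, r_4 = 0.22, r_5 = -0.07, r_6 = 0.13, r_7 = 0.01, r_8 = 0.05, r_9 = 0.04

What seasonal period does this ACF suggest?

The largest autocorrelation is r_2 = 0.49, with a weaker echo at lag 4 (0.22); the remaining lags stay at or below 0.13.
The dominant spike at lag 2 indicates a seasonal period of 2.

2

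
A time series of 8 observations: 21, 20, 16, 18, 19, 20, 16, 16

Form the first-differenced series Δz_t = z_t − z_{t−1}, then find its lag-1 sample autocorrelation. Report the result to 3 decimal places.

-0.236

First differences Δz: -1, -4, 2, 1, 1, -4, 0
Mean of differences = -0.7143
Numerator Σ(Δz_t−Δz̄)(Δz_{t+1}−Δz̄) = -8.3673
Denominator Σ(Δz_t−Δz̄)² = 35.4286
r_1(Δz) = -8.3673 / 35.4286 = -0.236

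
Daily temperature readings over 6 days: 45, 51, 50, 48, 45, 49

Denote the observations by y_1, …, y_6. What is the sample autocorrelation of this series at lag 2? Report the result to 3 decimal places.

-0.375

Mean ȳ = (45 + 51 + 50 + 48 + 45 + 49)/6 = 48.0000
Deviations from mean: -3.0000, 3.0000, 2.0000, 0.0000, -3.0000, 1.0000
Numerator Σ_{t=1}^{4}(y_t−ȳ)(y_{t+2}−ȳ) = -12.0000
Denominator Σ(y_t−ȳ)² = 32.0000
r_2 = -12.0000 / 32.0000 = -0.375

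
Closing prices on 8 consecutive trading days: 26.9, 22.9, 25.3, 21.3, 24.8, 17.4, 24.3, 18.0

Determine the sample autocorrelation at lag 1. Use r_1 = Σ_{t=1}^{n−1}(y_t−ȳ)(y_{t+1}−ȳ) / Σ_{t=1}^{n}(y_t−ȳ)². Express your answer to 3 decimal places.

Mean ȳ = (26.9 + 22.9 + 25.3 + 21.3 + 24.8 + 17.4 + 24.3 + 18.0)/8 = 22.6125
Numerator Σ_{t=1}^{7}(y_t−ȳ)(y_{t+1}−ȳ) = -32.3752
Denominator Σ(y_t−ȳ)² = 83.4888
r_1 = -32.3752 / 83.4888 = -0.388

-0.388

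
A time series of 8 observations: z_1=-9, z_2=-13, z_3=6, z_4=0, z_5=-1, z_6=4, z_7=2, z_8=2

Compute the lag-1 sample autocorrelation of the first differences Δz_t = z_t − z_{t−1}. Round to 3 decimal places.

First differences Δz: -4, 19, -6, -1, 5, -2, 0
Mean of differences = 1.5714
Numerator Σ(Δz_t−Δz̄)(Δz_{t+1}−Δz̄) = -225.0408
Denominator Σ(Δz_t−Δz̄)² = 425.7143
r_1(Δz) = -225.0408 / 425.7143 = -0.529

-0.529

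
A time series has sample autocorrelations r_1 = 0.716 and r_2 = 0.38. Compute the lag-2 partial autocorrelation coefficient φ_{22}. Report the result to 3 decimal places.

-0.272

φ_{22} = (r_2 − r_1²) / (1 − r_1²)
r_1² = (0.716)² = 0.512656
Numerator = 0.38 − 0.5127 = -0.1327; denominator = 1 − 0.5127 = 0.4873
φ_{22} = -0.1327 / 0.4873 = -0.272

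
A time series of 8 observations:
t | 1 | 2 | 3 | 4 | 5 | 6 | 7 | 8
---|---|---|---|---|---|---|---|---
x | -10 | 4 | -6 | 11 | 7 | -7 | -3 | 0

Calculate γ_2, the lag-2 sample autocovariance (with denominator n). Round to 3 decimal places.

Mean x̄ = (-10 + 4 − 6 + 11 + 7 − 7 − 3 + 0)/8 = -0.5000
Deviations: -9.5000, 4.5000, -5.5000, 11.5000, 7.5000, -6.5000, -2.5000, 0.5000
Σ_{t=1}^{6}(x_t−x̄)(x_{t+2}−x̄) = -34.0000
γ_2 = -34.0000 / 8 = -4.250

-4.250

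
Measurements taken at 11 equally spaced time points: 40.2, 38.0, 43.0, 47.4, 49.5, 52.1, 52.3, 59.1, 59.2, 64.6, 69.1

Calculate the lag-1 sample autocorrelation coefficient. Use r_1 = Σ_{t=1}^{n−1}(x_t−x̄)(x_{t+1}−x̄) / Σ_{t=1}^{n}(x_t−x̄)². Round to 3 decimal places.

0.706

Mean x̄ = (40.2 + 38.0 + 43.0 + 47.4 + 49.5 + 52.1 + 52.3 + 59.1 + 59.2 + 64.6 + 69.1)/11 = 52.2273
Numerator Σ_{t=1}^{10}(x_t−x̄)(x_{t+1}−x̄) = 703.8947
Denominator Σ(x_t−x̄)² = 996.6018
r_1 = 703.8947 / 996.6018 = 0.706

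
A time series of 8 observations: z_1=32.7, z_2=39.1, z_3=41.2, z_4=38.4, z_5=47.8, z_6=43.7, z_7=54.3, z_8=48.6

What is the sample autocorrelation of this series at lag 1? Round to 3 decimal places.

0.325

Mean z̄ = (32.7 + 39.1 + 41.2 + 38.4 + 47.8 + 43.7 + 54.3 + 48.6)/8 = 43.2250
Numerator Σ_{t=1}^{7}(z_t−z̄)(z_{t+1}−z̄) = 106.4269
Denominator Σ(z_t−z̄)² = 327.8750
r_1 = 106.4269 / 327.8750 = 0.325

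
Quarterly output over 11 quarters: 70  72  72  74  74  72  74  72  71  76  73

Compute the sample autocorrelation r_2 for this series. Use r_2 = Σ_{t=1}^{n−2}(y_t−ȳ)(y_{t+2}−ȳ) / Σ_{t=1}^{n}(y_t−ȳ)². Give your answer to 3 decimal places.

Mean ȳ = (70 + 72 + 72 + 74 + 74 + 72 + 74 + 72 + 71 + 76 + 73)/11 = 72.7273
Numerator Σ_{t=1}^{9}(y_t−ȳ)(y_{t+2}−ȳ) = -3.6942
Denominator Σ(y_t−ȳ)² = 28.1818
r_2 = -3.6942 / 28.1818 = -0.131

-0.131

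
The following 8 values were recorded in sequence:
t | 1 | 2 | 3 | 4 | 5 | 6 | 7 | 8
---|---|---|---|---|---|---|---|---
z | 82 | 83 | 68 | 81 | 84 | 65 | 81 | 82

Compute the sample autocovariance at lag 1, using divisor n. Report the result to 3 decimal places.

Mean z̄ = (82 + 83 + 68 + 81 + 84 + 65 + 81 + 82)/8 = 78.2500
Σ_{t=1}^{7}(z_t−z̄)(z_{t+1}−z̄) = -145.5625
γ_1 = -145.5625 / 8 = -18.195

-18.195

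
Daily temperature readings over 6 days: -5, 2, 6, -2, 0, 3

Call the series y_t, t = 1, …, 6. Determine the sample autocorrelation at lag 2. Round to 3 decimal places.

Mean ȳ = (-5 + 2 + 6 − 2 + 0 + 3)/6 = 0.6667
Numerator Σ_{t=1}^{4}(y_t−ȳ)(y_{t+2}−ȳ) = -43.5556
Denominator Σ(y_t−ȳ)² = 75.3333
r_2 = -43.5556 / 75.3333 = -0.578

-0.578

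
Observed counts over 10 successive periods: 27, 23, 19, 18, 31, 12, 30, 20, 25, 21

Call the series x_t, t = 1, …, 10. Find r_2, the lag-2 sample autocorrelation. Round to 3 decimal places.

0.367

Mean x̄ = (27 + 23 + 19 + 18 + 31 + 12 + 30 + 20 + 25 + 21)/10 = 22.6000
Numerator Σ_{t=1}^{8}(x_t−x̄)(x_{t+2}−x̄) = 112.4800
Denominator Σ(x_t−x̄)² = 306.4000
r_2 = 112.4800 / 306.4000 = 0.367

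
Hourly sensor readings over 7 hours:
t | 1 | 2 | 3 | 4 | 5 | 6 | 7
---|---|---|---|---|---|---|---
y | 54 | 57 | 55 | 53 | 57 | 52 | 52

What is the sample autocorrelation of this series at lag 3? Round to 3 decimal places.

0.330

Mean ȳ = (54 + 57 + 55 + 53 + 57 + 52 + 52)/7 = 54.2857
Deviations from mean: -0.2857, 2.7143, 0.7143, -1.2857, 2.7143, -2.2857, -2.2857
Numerator Σ_{t=1}^{4}(y_t−ȳ)(y_{t+3}−ȳ) = 9.0408
Denominator Σ(y_t−ȳ)² = 27.4286
r_3 = 9.0408 / 27.4286 = 0.330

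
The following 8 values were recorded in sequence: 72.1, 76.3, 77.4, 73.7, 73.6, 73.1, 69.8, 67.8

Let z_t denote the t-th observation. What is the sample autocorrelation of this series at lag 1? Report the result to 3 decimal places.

0.456

Mean z̄ = (72.1 + 76.3 + 77.4 + 73.7 + 73.6 + 73.1 + 69.8 + 67.8)/8 = 72.9750
Deviations from mean: -0.8750, 3.3250, 4.4250, 0.7250, 0.6250, 0.1250, -3.1750, -5.1750
Numerator Σ_{t=1}^{7}(z_t−z̄)(z_{t+1}−z̄) = 31.5769
Denominator Σ(z_t−z̄)² = 69.1950
r_1 = 31.5769 / 69.1950 = 0.456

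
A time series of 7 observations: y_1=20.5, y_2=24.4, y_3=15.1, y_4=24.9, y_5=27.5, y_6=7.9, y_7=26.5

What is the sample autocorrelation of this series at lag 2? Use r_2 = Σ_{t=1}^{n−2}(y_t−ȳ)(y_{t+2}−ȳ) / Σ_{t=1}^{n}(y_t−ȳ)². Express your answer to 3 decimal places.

-0.122

Mean ȳ = (20.5 + 24.4 + 15.1 + 24.9 + 27.5 + 7.9 + 26.5)/7 = 20.9714
Numerator Σ_{t=1}^{5}(y_t−ȳ)(y_{t+2}−ȳ) = -37.3531
Denominator Σ(y_t−ȳ)² = 305.9343
r_2 = -37.3531 / 305.9343 = -0.122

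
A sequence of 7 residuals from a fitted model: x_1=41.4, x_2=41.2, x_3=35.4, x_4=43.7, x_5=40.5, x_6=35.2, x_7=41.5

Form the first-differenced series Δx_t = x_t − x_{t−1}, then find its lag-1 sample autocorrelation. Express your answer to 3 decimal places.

-0.498

First differences Δx: -0.2, -5.8, 8.3, -3.2, -5.3, 6.3
Mean of differences = 0.0167
Numerator Σ(Δx_t−Δx̄)(Δx_{t+1}−Δx̄) = -89.8703
Denominator Σ(Δx_t−Δx̄)² = 180.5883
r_1(Δx) = -89.8703 / 180.5883 = -0.498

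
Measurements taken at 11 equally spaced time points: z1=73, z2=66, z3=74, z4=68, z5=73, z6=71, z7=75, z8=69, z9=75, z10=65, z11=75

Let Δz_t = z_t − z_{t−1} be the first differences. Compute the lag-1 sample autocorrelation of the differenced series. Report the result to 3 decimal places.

First differences Δz: -7, 8, -6, 5, -2, 4, -6, 6, -10, 10
Mean of differences = 0.2000
Numerator Σ(Δz_t−Δz̄)(Δz_{t+1}−Δz̄) = -371.8400
Denominator Σ(Δz_t−Δz̄)² = 465.6000
r_1(Δz) = -371.8400 / 465.6000 = -0.799

-0.799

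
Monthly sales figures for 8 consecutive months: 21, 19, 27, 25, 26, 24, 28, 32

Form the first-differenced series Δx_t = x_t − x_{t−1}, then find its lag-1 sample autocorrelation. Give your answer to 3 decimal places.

-0.486

First differences Δx: -2, 8, -2, 1, -2, 4, 4
Mean of differences = 1.5714
Numerator Σ(Δx_t−Δx̄)(Δx_{t+1}−Δx̄) = -44.6122
Denominator Σ(Δx_t−Δx̄)² = 91.7143
r_1(Δx) = -44.6122 / 91.7143 = -0.486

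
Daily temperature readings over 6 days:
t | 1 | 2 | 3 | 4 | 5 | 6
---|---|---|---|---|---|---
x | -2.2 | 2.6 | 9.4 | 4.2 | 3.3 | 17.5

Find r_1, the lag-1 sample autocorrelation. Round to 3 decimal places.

Mean x̄ = (-2.2 + 2.6 + 9.4 + 4.2 + 3.3 + 17.5)/6 = 5.8000
Numerator Σ_{t=1}^{5}(x_t−x̄)(x_{t+1}−x̄) = -16.9300
Denominator Σ(x_t−x̄)² = 232.9000
r_1 = -16.9300 / 232.9000 = -0.073

-0.073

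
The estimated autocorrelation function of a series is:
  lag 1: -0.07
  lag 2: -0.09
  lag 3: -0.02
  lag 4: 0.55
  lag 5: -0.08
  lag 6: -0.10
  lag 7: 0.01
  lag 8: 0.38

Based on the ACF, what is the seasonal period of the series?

The largest autocorrelation is r_4 = 0.55, with a weaker echo at lag 8 (0.38); the remaining lags stay at or below 0.01.
The dominant spike at lag 4 indicates a seasonal period of 4.

4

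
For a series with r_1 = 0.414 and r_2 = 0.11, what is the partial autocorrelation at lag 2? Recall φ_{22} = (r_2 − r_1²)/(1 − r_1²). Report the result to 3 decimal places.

φ_{22} = (r_2 − r_1²) / (1 − r_1²)
r_1² = (0.414)² = 0.171396
Numerator = 0.11 − 0.1714 = -0.0614; denominator = 1 − 0.1714 = 0.8286
φ_{22} = -0.0614 / 0.8286 = -0.074

-0.074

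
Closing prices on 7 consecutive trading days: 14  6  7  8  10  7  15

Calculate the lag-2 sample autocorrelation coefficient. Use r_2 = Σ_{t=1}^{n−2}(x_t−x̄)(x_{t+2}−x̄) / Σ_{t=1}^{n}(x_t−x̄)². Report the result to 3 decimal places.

Mean x̄ = (14 + 6 + 7 + 8 + 10 + 7 + 15)/7 = 9.5714
Numerator Σ_{t=1}^{5}(x_t−x̄)(x_{t+2}−x̄) = -0.5102
Denominator Σ(x_t−x̄)² = 77.7143
r_2 = -0.5102 / 77.7143 = -0.007

-0.007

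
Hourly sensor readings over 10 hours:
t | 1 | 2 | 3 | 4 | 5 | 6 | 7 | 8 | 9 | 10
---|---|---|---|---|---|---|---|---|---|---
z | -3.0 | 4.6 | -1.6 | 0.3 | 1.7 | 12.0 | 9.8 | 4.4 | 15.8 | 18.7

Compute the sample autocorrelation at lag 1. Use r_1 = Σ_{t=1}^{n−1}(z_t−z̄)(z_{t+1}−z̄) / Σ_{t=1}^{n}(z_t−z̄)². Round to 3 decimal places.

Mean z̄ = (-3.0 + 4.6 − 1.6 + 0.3 + 1.7 + 12.0 + 9.8 + 4.4 + 15.8 + 18.7)/10 = 6.2700
Numerator Σ_{t=1}^{9}(z_t−z̄)(z_{t+1}−z̄) = 190.9671
Denominator Σ(z_t−z̄)² = 501.3010
r_1 = 190.9671 / 501.3010 = 0.381

0.381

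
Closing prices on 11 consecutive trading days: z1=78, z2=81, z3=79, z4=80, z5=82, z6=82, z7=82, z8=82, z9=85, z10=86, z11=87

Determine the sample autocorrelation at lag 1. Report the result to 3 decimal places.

Mean z̄ = (78 + 81 + 79 + 80 + 82 + 82 + 82 + 82 + 85 + 86 + 87)/11 = 82.1818
Numerator Σ_{t=1}^{10}(z_t−z̄)(z_{t+1}−z̄) = 44.7851
Denominator Σ(z_t−z̄)² = 79.6364
r_1 = 44.7851 / 79.6364 = 0.562

0.562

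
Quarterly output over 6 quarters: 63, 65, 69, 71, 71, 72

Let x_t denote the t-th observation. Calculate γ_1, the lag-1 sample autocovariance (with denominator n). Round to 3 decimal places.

Mean x̄ = (63 + 65 + 69 + 71 + 71 + 72)/6 = 68.5000
Deviations: -5.5000, -3.5000, 0.5000, 2.5000, 2.5000, 3.5000
Σ_{t=1}^{5}(x_t−x̄)(x_{t+1}−x̄) = 33.7500
γ_1 = 33.7500 / 6 = 5.625

5.625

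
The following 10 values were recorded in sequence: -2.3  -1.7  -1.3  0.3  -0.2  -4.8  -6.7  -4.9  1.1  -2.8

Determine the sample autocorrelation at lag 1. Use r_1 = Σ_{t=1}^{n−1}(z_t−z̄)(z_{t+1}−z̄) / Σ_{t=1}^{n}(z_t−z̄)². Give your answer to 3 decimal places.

Mean z̄ = (-2.3 − 1.7 − 1.3 + 0.3 − 0.2 − 4.8 − 6.7 − 4.9 + 1.1 − 2.8)/10 = -2.3300
Numerator Σ_{t=1}^{9}(z_t−z̄)(z_{t+1}−z̄) = 15.3151
Denominator Σ(z_t−z̄)² = 56.7010
r_1 = 15.3151 / 56.7010 = 0.270

0.270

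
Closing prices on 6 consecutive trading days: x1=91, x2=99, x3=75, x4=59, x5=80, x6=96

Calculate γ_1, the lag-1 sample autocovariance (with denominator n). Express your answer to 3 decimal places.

Mean x̄ = (91 + 99 + 75 + 59 + 80 + 96)/6 = 83.3333
Deviations: 7.6667, 15.6667, -8.3333, -24.3333, -3.3333, 12.6667
Σ_{t=1}^{5}(x_t−x̄)(x_{t+1}−x̄) = 231.2222
γ_1 = 231.2222 / 6 = 38.537

38.537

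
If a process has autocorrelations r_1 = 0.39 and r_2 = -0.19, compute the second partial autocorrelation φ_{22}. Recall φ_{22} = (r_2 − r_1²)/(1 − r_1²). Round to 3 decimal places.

φ_{22} = (r_2 − r_1²) / (1 − r_1²)
r_1² = (0.39)² = 0.1521
Numerator = -0.19 − 0.1521 = -0.3421; denominator = 1 − 0.1521 = 0.8479
φ_{22} = -0.3421 / 0.8479 = -0.403

-0.403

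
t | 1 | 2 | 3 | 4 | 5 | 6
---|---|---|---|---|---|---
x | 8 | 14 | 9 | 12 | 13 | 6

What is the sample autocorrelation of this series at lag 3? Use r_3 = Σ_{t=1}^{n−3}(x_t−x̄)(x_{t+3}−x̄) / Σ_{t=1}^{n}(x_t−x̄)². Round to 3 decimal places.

0.236

Mean x̄ = (8 + 14 + 9 + 12 + 13 + 6)/6 = 10.3333
Deviations from mean: -2.3333, 3.6667, -1.3333, 1.6667, 2.6667, -4.3333
Σ(x_t−x̄)(x_{t+3}−x̄) = (-3.8889) + (9.7778) + (5.7778) = 11.6667
Denominator Σ(x_t−x̄)² = 49.3333
r_3 = 11.6667 / 49.3333 = 0.236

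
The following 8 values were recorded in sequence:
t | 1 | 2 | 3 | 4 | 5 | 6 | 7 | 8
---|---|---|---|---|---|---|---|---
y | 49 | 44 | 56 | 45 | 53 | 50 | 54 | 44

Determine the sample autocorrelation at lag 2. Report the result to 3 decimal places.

Mean ȳ = (49 + 44 + 56 + 45 + 53 + 50 + 54 + 44)/8 = 49.3750
Σ(y_t−ȳ)(y_{t+2}−ȳ) = (-2.4844) + (23.5156) + (24.0156) + (-2.7344) + (16.7656) + (-3.3594) = 55.7188
Denominator Σ(y_t−ȳ)² = 155.8750
r_2 = 55.7188 / 155.8750 = 0.357

0.357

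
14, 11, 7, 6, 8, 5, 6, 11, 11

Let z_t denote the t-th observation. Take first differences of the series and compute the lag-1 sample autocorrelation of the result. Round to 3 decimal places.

0.154

First differences Δz: -3, -4, -1, 2, -3, 1, 5, 0
Mean of differences = -0.3750
Numerator Σ(Δz_t−Δz̄)(Δz_{t+1}−Δz̄) = 9.8594
Denominator Σ(Δz_t−Δz̄)² = 63.8750
r_1(Δz) = 9.8594 / 63.8750 = 0.154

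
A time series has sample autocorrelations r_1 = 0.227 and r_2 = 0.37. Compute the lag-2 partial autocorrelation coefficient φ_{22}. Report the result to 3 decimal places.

φ_{22} = (r_2 − r_1²) / (1 − r_1²)
r_1² = (0.227)² = 0.051529
Numerator = 0.37 − 0.0515 = 0.3185; denominator = 1 − 0.0515 = 0.9485
φ_{22} = 0.3185 / 0.9485 = 0.336

0.336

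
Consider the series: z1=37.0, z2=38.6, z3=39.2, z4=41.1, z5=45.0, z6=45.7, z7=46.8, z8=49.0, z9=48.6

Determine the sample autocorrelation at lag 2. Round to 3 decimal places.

Mean z̄ = (37.0 + 38.6 + 39.2 + 41.1 + 45.0 + 45.7 + 46.8 + 49.0 + 48.6)/9 = 43.4444
Numerator Σ_{t=1}^{7}(z_t−z̄)(z_{t+2}−z̄) = 61.8705
Denominator Σ(z_t−z̄)² = 164.7222
r_2 = 61.8705 / 164.7222 = 0.376

0.376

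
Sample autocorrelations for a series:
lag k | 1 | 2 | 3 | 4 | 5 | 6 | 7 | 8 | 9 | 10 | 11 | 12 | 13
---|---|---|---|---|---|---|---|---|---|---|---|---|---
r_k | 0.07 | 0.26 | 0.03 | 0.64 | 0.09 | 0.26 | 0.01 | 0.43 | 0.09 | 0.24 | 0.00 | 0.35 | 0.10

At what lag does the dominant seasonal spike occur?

4

The largest autocorrelation is r_4 = 0.64, with weaker echoes at lags 8 (0.43) and 12 (0.35); the remaining lags stay at or below 0.26.
The dominant spike at lag 4 indicates a seasonal period of 4.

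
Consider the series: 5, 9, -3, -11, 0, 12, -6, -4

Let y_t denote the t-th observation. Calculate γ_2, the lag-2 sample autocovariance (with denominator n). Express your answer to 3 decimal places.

Mean ȳ = (5 + 9 − 3 − 11 + 0 + 12 − 6 − 4)/8 = 0.2500
Σ_{t=1}^{6}(y_t−ȳ)(y_{t+2}−ȳ) = -293.6250
γ_2 = -293.6250 / 8 = -36.703

-36.703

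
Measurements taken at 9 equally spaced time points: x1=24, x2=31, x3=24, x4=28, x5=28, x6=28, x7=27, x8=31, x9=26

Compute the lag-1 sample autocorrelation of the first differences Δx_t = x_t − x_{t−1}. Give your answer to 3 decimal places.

First differences Δx: 7, -7, 4, 0, 0, -1, 4, -5
Mean of differences = 0.2500
Numerator Σ(Δx_t−Δx̄)(Δx_{t+1}−Δx̄) = -101.0625
Denominator Σ(Δx_t−Δx̄)² = 155.5000
r_1(Δx) = -101.0625 / 155.5000 = -0.650

-0.650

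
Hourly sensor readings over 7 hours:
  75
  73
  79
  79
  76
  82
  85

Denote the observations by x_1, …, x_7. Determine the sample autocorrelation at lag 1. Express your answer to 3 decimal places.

Mean x̄ = (75 + 73 + 79 + 79 + 76 + 82 + 85)/7 = 78.4286
Numerator Σ_{t=1}^{6}(x_t−x̄)(x_{t+1}−x̄) = 29.2449
Denominator Σ(x_t−x̄)² = 103.7143
r_1 = 29.2449 / 103.7143 = 0.282

0.282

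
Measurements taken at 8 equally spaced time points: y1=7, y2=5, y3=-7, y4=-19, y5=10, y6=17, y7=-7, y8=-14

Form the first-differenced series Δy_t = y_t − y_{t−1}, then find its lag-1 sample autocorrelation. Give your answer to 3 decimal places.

-0.013

First differences Δy: -2, -12, -12, 29, 7, -24, -7
Mean of differences = -3.0000
Numerator Σ(Δy_t−Δȳ)(Δy_{t+1}−Δȳ) = -22.0000
Denominator Σ(Δy_t−Δȳ)² = 1744.0000
r_1(Δy) = -22.0000 / 1744.0000 = -0.013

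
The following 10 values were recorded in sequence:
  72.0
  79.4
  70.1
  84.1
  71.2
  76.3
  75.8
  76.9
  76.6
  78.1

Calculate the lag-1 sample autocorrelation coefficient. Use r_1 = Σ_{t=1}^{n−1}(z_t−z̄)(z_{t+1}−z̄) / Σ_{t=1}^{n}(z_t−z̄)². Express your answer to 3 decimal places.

-0.768

Mean z̄ = (72.0 + 79.4 + 70.1 + 84.1 + 71.2 + 76.3 + 75.8 + 76.9 + 76.6 + 78.1)/10 = 76.0500
Numerator Σ_{t=1}^{9}(z_t−z̄)(z_{t+1}−z̄) = -120.3325
Denominator Σ(z_t−z̄)² = 156.7050
r_1 = -120.3325 / 156.7050 = -0.768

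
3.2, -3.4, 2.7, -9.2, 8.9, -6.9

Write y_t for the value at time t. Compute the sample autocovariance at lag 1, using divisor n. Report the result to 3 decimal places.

-31.598

Mean ȳ = (3.2 − 3.4 + 2.7 − 9.2 + 8.9 − 6.9)/6 = -0.7833
Σ_{t=1}^{5}(y_t−ȳ)(y_{t+1}−ȳ) = -189.5869
γ_1 = -189.5869 / 6 = -31.598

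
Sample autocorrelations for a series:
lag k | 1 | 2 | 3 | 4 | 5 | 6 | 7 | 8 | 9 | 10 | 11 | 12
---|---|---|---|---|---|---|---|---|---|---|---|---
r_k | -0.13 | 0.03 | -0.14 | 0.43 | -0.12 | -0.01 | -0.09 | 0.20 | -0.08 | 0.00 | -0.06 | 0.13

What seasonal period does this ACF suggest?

The largest autocorrelation is r_4 = 0.43, with a weaker echo at lag 8 (0.20); the remaining lags stay at or below 0.13.
The dominant spike at lag 4 indicates a seasonal period of 4.

4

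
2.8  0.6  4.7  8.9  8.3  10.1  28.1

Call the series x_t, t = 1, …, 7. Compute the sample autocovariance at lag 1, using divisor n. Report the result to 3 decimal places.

Mean x̄ = (2.8 + 0.6 + 4.7 + 8.9 + 8.3 + 10.1 + 28.1)/7 = 9.0714
Σ_{t=1}^{6}(x_t−x̄)(x_{t+1}−x̄) = 109.8206
γ_1 = 109.8206 / 7 = 15.689

15.689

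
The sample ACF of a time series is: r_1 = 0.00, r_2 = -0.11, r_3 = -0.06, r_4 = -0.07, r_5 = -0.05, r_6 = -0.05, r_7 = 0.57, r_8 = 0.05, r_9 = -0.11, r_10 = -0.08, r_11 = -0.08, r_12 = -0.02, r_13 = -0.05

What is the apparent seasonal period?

7

The largest autocorrelation is r_7 = 0.57; the remaining lags stay at or below 0.05.
The dominant spike at lag 7 indicates a seasonal period of 7.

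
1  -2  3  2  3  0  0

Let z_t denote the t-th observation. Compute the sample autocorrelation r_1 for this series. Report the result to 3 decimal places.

-0.150

Mean z̄ = (1 − 2 + 3 + 2 + 3 + 0 + 0)/7 = 1.0000
Deviations from mean: 0.0000, -3.0000, 2.0000, 1.0000, 2.0000, -1.0000, -1.0000
Numerator Σ_{t=1}^{6}(z_t−z̄)(z_{t+1}−z̄) = -3.0000
Denominator Σ(z_t−z̄)² = 20.0000
r_1 = -3.0000 / 20.0000 = -0.150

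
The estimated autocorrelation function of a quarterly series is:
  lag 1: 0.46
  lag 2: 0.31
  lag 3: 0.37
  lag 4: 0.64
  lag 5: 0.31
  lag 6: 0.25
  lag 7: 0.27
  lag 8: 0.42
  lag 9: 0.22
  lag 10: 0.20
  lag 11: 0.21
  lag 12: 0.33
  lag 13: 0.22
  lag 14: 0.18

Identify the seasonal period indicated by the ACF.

The largest autocorrelation is r_4 = 0.64; the remaining lags stay at or below 0.46. The elevated value at lag 1 (0.46), dropping to 0.31 at lag 2, reflects decaying short-term dependence rather than seasonality.
The dominant spike at lag 4 indicates a seasonal period of 4.

4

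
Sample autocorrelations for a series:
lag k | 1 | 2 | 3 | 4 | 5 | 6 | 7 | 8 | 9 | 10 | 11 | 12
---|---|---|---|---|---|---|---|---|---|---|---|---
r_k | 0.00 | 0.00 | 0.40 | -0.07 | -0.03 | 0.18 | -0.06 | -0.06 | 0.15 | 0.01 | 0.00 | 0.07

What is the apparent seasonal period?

3

The largest autocorrelation is r_3 = 0.40, with weaker echoes at lags 6 (0.18) and 9 (0.15); the remaining lags stay at or below 0.07.
The dominant spike at lag 3 indicates a seasonal period of 3.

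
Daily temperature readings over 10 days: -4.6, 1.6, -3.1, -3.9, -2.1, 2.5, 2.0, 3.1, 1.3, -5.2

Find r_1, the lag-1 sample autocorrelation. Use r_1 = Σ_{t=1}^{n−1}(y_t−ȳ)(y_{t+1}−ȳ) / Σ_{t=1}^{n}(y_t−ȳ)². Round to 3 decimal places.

Mean ȳ = (-4.6 + 1.6 − 3.1 − 3.9 − 2.1 + 2.5 + 2.0 + 3.1 + 1.3 − 5.2)/10 = -0.8400
Numerator Σ_{t=1}^{9}(y_t−ȳ)(y_{t+1}−ȳ) = 11.6504
Denominator Σ(y_t−ȳ)² = 94.4840
r_1 = 11.6504 / 94.4840 = 0.123

0.123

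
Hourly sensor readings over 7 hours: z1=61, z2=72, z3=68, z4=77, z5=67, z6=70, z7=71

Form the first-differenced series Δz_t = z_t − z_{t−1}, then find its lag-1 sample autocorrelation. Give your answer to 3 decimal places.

-0.631

First differences Δz: 11, -4, 9, -10, 3, 1
Mean of differences = 1.6667
Numerator Σ(Δz_t−Δz̄)(Δz_{t+1}−Δz̄) = -196.4444
Denominator Σ(Δz_t−Δz̄)² = 311.3333
r_1(Δz) = -196.4444 / 311.3333 = -0.631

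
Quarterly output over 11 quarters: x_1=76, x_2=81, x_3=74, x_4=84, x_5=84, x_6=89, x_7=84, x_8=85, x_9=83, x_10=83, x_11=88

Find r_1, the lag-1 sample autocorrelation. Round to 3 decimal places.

0.188

Mean x̄ = (76 + 81 + 74 + 84 + 84 + 89 + 84 + 85 + 83 + 83 + 88)/11 = 82.8182
Numerator Σ_{t=1}^{10}(x_t−x̄)(x_{t+1}−x̄) = 37.9669
Denominator Σ(x_t−x̄)² = 201.6364
r_1 = 37.9669 / 201.6364 = 0.188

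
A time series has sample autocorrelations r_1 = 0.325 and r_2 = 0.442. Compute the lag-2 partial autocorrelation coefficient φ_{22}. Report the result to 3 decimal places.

φ_{22} = (r_2 − r_1²) / (1 − r_1²)
r_1² = (0.325)² = 0.105625
Numerator = 0.442 − 0.1056 = 0.3364; denominator = 1 − 0.1056 = 0.8944
φ_{22} = 0.3364 / 0.8944 = 0.376

0.376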